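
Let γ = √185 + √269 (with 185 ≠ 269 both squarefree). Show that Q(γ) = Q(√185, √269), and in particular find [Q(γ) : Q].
[Q(γ) : Q] = 4 (equivalently, Q(γ) = Q(√185, √269))

Obviously Q(γ) ⊆ Q(√185, √269), and [Q(√185, √269):Q] = 4 (since 185, 269 are distinct squarefree integers > 1 with 49765 not a perfect square). To show equality we compute the minimal polynomial of γ. From γ = √185 + √269: γ^2 = 185 + 2√(49765) + 269 = 454 + 2√(49765), so γ^2 - 454 = 2√(49765); squaring, (γ^2 - 454)^2 = 4·49765, i.e. γ^4 - 908γ^2 + 206116 - 199060 = 0, i.e. γ^4 - 908γ^2 + 7056 = 0. So γ is a root of x^4 - 908x^2 + 7056. This polynomial is irreducible over Q: it has no rational root (each ±√185 ± √269 is irrational), and any factorization into two quadratics over Q would force √(49765) ∈ Q (pairing opposite roots) or √185, √269 ∈ Q (other pairings), all impossible. Hence [Q(γ):Q] = 4 = [Q(√185, √269):Q], so Q(γ) = Q(√185, √269).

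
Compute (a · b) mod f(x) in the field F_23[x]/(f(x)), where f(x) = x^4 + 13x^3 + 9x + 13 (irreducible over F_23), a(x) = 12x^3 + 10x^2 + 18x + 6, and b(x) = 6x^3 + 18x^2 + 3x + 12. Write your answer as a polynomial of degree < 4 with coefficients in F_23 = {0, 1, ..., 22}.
a · b ≡ 8x^3 + 19x^2 + x + 10 (mod f(x))

Multiply in F_23[x]: a(x)·b(x) = (12x^3 + 10x^2 + 18x + 6)·(6x^3 + 18x^2 + 3x + 12) = 3x^6 + 2x^4 + 5x^3 + 6x^2 + 4x + 3. This has degree ≥ 4, so divide by f(x) over F_23: 3x^6 + 2x^4 + 5x^3 + 6x^2 + 4x + 3 = (3x^2 + 7x + 3)·(x^4 + 13x^3 + 9x + 13) + (8x^3 + 19x^2 + x + 10). Hence a·b ≡ 8x^3 + 19x^2 + x + 10 (mod f). (F_23[x]/(f) is a field with 23^4 = 279841 elements since f is irreducible of degree 4.)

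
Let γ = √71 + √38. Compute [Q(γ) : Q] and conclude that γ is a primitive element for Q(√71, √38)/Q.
[Q(γ) : Q] = 4 (equivalently, Q(γ) = Q(√71, √38))

Obviously Q(γ) ⊆ Q(√71, √38), and [Q(√71, √38):Q] = 4 (since 71, 38 are distinct squarefree integers > 1 with 2698 not a perfect square). To show equality we compute the minimal polynomial of γ. From γ = √71 + √38: γ^2 = 71 + 2√(2698) + 38 = 109 + 2√(2698), so γ^2 - 109 = 2√(2698); squaring, (γ^2 - 109)^2 = 4·2698, i.e. γ^4 - 218γ^2 + 11881 - 10792 = 0, i.e. γ^4 - 218γ^2 + 1089 = 0. So γ is a root of x^4 - 218x^2 + 1089. This polynomial is irreducible over Q: it has no rational root (each ±√71 ± √38 is irrational), and any factorization into two quadratics over Q would force √(2698) ∈ Q (pairing opposite roots) or √71, √38 ∈ Q (other pairings), all impossible. Hence [Q(γ):Q] = 4 = [Q(√71, √38):Q], so Q(γ) = Q(√71, √38).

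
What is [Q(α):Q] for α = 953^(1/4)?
[Q(α):Q] = 4

α is a root of x^4 - 953. By Eisenstein's criterion at the prime p = 953 (which divides the constant term 953 but p^2 = 908209 does not, since 953 is squarefree), x^4 - 953 is irreducible over Q. Hence [Q(α):Q] = 4.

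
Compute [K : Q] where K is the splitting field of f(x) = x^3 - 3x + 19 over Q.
[K : Q] = 6

By the rational root test, any rational root of the monic integer polynomial f(x) = x^3 - 3x + 19 must be an integer dividing the constant term 19, i.e. one of ±{1, 19}. Evaluating: f(1) = 17, f(-1) = 21, f(19) = 6821, f(-19) = -6783; none is 0, so f has no rational root and is therefore irreducible over Q (a cubic with no linear factor over a field is irreducible). For an irreducible cubic, the Galois group is A_3 or S_3 according as the discriminant disc(f) = -4a^3 - 27b^2 = -4·(-3)^3 - 27·(19)^2 = -9639 is or is not a square in Q. Here disc(f) = -9639 is not a perfect square in Q, so the Galois group of f over Q is not contained in A_3 and must be all of S_3. The splitting field has degree |S_3| = 6 over Q, so [K : Q] = 6.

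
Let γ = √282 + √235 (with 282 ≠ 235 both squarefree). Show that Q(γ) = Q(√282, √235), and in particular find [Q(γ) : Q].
[Q(γ) : Q] = 4 (equivalently, Q(γ) = Q(√282, √235))

Obviously Q(γ) ⊆ Q(√282, √235), and [Q(√282, √235):Q] = 4 (since 282, 235 are distinct squarefree integers > 1 with 66270 not a perfect square). To show equality we compute the minimal polynomial of γ. From γ = √282 + √235: γ^2 = 282 + 2√(66270) + 235 = 517 + 2√(66270), so γ^2 - 517 = 2√(66270); squaring, (γ^2 - 517)^2 = 4·66270, i.e. γ^4 - 1034γ^2 + 267289 - 265080 = 0, i.e. γ^4 - 1034γ^2 + 2209 = 0. So γ is a root of x^4 - 1034x^2 + 2209. This polynomial is irreducible over Q: it has no rational root (each ±√282 ± √235 is irrational), and any factorization into two quadratics over Q would force √(66270) ∈ Q (pairing opposite roots) or √282, √235 ∈ Q (other pairings), all impossible. Hence [Q(γ):Q] = 4 = [Q(√282, √235):Q], so Q(γ) = Q(√282, √235).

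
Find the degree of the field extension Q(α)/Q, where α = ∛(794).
[Q(α):Q] = 3

The minimal polynomial of α is x^3 - 794, irreducible over Q since 794 is not a perfect cube (so x^3 - 794 has no rational root). Hence [Q(α):Q] = deg(m_α) = 3.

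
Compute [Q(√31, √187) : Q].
[Q(√31, √187) : Q] = 4

[Q(√31):Q] = 2 (min poly x^2 - 31, irreducible since 31 is squarefree > 1). For the top step, suppose √187 ∈ Q(√31), say √187 = c + d√31 with c, d ∈ Q. Squaring: 187 = c^2 + 31d^2 + 2cd√31. Since √31 ∉ Q this forces 2cd = 0. If d = 0 then √187 = c ∈ Q, contradicting 187 squarefree > 1. If c = 0 then 187 = 31d^2, so 31·187 = (31d)^2 is a perfect square in Q — but 31·187 = 5797 is not a perfect square (since 31 and 187 are distinct squarefree integers). Contradiction. Hence √187 ∉ Q(√31), so x^2 - 187 stays irreducible over Q(√31) and [Q(√31, √187) : Q(√31)] = 2. By the tower law, [Q(√31, √187) : Q] = 2 · 2 = 4.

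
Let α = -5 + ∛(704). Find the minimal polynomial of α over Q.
m_α(x) = x^3 + 15x^2 + 75x - 579

Set β = α + 5 = ∛(704), so β^3 = 704. Then (α + 5)^3 - 704 = 0, i.e. α is a root of g(x) = (x + 5)^3 - 704 = x^3 + 15x^2 + 75x - 579. Since g(x) = h(x + 5) where h(x) = x^3 - 704, and h is irreducible over Q (because 704 is not a perfect cube, so h has no rational root, and a monic cubic with no rational root is irreducible), g is also irreducible (irreducibility is preserved under the substitution x → x + 5). Hence m_α(x) = x^3 + 15x^2 + 75x - 579.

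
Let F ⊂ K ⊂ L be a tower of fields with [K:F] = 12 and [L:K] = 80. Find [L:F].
[L:F] = 960

The tower law says that for any tower of field extensions F ⊂ K ⊂ L with finite degrees, [L:F] = [L:K] · [K:F]. Here this gives [L:F] = 80 · 12 = 960.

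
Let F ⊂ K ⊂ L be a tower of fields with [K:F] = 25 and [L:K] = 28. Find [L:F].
[L:F] = 700

The tower law says that for any tower of field extensions F ⊂ K ⊂ L with finite degrees, [L:F] = [L:K] · [K:F]. Here this gives [L:F] = 28 · 25 = 700.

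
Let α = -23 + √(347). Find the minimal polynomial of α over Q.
m_α(x) = x^2 + 46x + 182

From α + 23 = √(347), squaring gives (α + 23)^2 = 347, i.e. α^2 + 46α + 529 = 347, so α^2 + 46α + 182 = 0. The discriminant of x^2 + 46x + 182 is (46)^2 - 4·(182) = 2116 - 728 = 1388, and 4·(347) is not a perfect square in Q since 347 is squarefree and ≠ 1. Hence x^2 + 46x + 182 is irreducible over Q and is the minimal polynomial of α.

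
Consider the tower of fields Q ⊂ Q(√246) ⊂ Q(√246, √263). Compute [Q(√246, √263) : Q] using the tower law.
[Q(√246, √263) : Q] = 4

[Q(√246):Q] = 2 (min poly x^2 - 246, irreducible since 246 is squarefree > 1). For the top step, suppose √263 ∈ Q(√246), say √263 = c + d√246 with c, d ∈ Q. Squaring: 263 = c^2 + 246d^2 + 2cd√246. Since √246 ∉ Q this forces 2cd = 0. If d = 0 then √263 = c ∈ Q, contradicting 263 squarefree > 1. If c = 0 then 263 = 246d^2, so 246·263 = (246d)^2 is a perfect square in Q — but 246·263 = 64698 is not a perfect square (since 246 and 263 are distinct squarefree integers). Contradiction. Hence √263 ∉ Q(√246), so x^2 - 263 stays irreducible over Q(√246) and [Q(√246, √263) : Q(√246)] = 2. By the tower law, [Q(√246, √263) : Q] = 2 · 2 = 4.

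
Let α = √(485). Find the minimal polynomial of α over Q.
m_α(x) = x^2 - 485

α satisfies α^2 - 485 = 0, so x^2 - 485 annihilates α. Since d = 485 is squarefree and ≠ 1, it is not a perfect square in Q, so x^2 - 485 has no rational root and is therefore irreducible over Q (a degree-2 polynomial over a field is irreducible iff it has no root). Hence m_α(x) = x^2 - 485.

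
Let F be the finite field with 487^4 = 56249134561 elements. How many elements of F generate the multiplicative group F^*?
There are φ(56249134560) = 14332723200 primitive elements

F_q^* is cyclic of order q - 1 = 56249134560. A cyclic group of order m has exactly φ(m) generators. Here m = 56249134560 = 2^5 · 3^5 · 5 · 37 · 61 · 641, so the number of primitive elements is φ(56249134560) = 14332723200.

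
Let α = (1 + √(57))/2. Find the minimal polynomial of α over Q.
m_α(x) = x^2 - x - 14

From 2α - 1 = √(57), squaring gives (2α - 1)^2 = 57, i.e. 4α^2 - 4α + 1 = 57, so α^2 - α + (1 - 57)/4 = 0. Since 57 ≡ 1 (mod 4), (1 - 57)/4 = -14 ∈ Z. The polynomial x^2 - x - 14 has discriminant 1 - 4·(-14) = 57, which is not a perfect square in Q (d = 57 is squarefree and ≠ 1), so x^2 - x - 14 is irreducible over Q. It is the minimal polynomial of α.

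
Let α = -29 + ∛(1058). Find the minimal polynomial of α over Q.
m_α(x) = x^3 + 87x^2 + 2523x + 23331

Set β = α + 29 = ∛(1058), so β^3 = 1058. Then (α + 29)^3 - 1058 = 0, i.e. α is a root of g(x) = (x + 29)^3 - 1058 = x^3 + 87x^2 + 2523x + 23331. Since g(x) = h(x + 29) where h(x) = x^3 - 1058, and h is irreducible over Q (because 1058 is not a perfect cube, so h has no rational root, and a monic cubic with no rational root is irreducible), g is also irreducible (irreducibility is preserved under the substitution x → x + 29). Hence m_α(x) = x^3 + 87x^2 + 2523x + 23331.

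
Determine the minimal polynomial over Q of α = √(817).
m_α(x) = x^2 - 817

α satisfies α^2 - 817 = 0, so x^2 - 817 annihilates α. Since d = 817 is squarefree and ≠ 1, it is not a perfect square in Q, so x^2 - 817 has no rational root and is therefore irreducible over Q (a degree-2 polynomial over a field is irreducible iff it has no root). Hence m_α(x) = x^2 - 817.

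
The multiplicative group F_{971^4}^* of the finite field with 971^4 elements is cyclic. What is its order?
|F_{971^4}^*| = 888949151280

F_{971^4} has 971^4 = 888949151281 elements; its multiplicative group consists of all nonzero elements, so |F_{971^4}^*| = 888949151281 - 1 = 888949151280. (It is cyclic since any finite subgroup of the multiplicative group of a field is cyclic.)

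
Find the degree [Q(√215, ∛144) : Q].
[Q(√215, ∛144) : Q] = 6

Let L = Q(√215, ∛144). Since Q(√215) ⊂ L and [Q(√215):Q] = 2, the tower law gives 2 | [L:Q]. Likewise Q(∛144) ⊂ L with [Q(∛144):Q] = 3 (because 144 is not a perfect cube), so 3 | [L:Q]. As gcd(2,3) = 1, [L:Q] is divisible by 6. Conversely L is generated over Q by √215 and ∛144, so [L:Q] ≤ 2·3 = 6. Therefore [Q(√215, ∛144) : Q] = 6.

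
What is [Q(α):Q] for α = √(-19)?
[Q(α):Q] = 2

[Q(α):Q] equals the degree of the minimal polynomial of α. Here α^2 = -19 and x^2 + 19 is irreducible (d = -19 is squarefree, ≠ 1, hence not a square), so deg(m_α) = 2. Thus [Q(α):Q] = 2.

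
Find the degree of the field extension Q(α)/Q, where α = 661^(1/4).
[Q(α):Q] = 4

α is a root of x^4 - 661. By Eisenstein's criterion at the prime p = 661 (which divides the constant term 661 but p^2 = 436921 does not, since 661 is squarefree), x^4 - 661 is irreducible over Q. Hence [Q(α):Q] = 4.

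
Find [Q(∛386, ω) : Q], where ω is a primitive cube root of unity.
[Q(∛386, ω) : Q] = 6

[Q(∛386):Q] = 3 (min poly x^3 - 386, irreducible since 386 is not a perfect cube). [Q(ω):Q] = 2 (min poly x^2 + x + 1). Since Q(∛386) ⊂ R and ω ∉ R, we have ω ∉ Q(∛386), so x^2 + x + 1 remains irreducible over Q(∛386) and [Q(∛386, ω) : Q(∛386)] = 2. By the tower law, [Q(∛386, ω) : Q] = 3 · 2 = 6. (In fact Q(∛386, ω) is the splitting field of x^3 - 386 over Q.)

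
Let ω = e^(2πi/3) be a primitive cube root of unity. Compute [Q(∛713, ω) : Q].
[Q(∛713, ω) : Q] = 6

[Q(∛713):Q] = 3 (min poly x^3 - 713, irreducible since 713 is not a perfect cube). [Q(ω):Q] = 2 (min poly x^2 + x + 1). Since Q(∛713) ⊂ R and ω ∉ R, we have ω ∉ Q(∛713), so x^2 + x + 1 remains irreducible over Q(∛713) and [Q(∛713, ω) : Q(∛713)] = 2. By the tower law, [Q(∛713, ω) : Q] = 3 · 2 = 6. (In fact Q(∛713, ω) is the splitting field of x^3 - 713 over Q.)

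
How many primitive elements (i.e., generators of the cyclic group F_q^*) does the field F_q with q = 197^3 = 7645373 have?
There are φ(7645372) = 3102624 primitive elements

F_q^* is cyclic of order q - 1 = 7645372. A cyclic group of order m has exactly φ(m) generators. Here m = 7645372 = 2^2 · 7^2 · 19 · 2053, so the number of primitive elements is φ(7645372) = 3102624.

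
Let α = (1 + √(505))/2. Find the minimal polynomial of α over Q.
m_α(x) = x^2 - x - 126

From 2α - 1 = √(505), squaring gives (2α - 1)^2 = 505, i.e. 4α^2 - 4α + 1 = 505, so α^2 - α + (1 - 505)/4 = 0. Since 505 ≡ 1 (mod 4), (1 - 505)/4 = -126 ∈ Z. The polynomial x^2 - x - 126 has discriminant 1 - 4·(-126) = 505, which is not a perfect square in Q (d = 505 is squarefree and ≠ 1), so x^2 - x - 126 is irreducible over Q. It is the minimal polynomial of α.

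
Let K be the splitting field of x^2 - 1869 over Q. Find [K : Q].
[K : Q] = 2

f(x) = x^2 - 1869 factors as (x - √1869)(x + √1869). The splitting field is K = Q(√1869). Since 1869 is squarefree and > 1, it is not a perfect square, so x^2 - 1869 is irreducible over Q and [Q(√1869) : Q] = 2. Hence [K : Q] = 2.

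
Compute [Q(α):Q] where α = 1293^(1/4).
[Q(α):Q] = 4

α is a root of x^4 - 1293. By Eisenstein's criterion at the prime p = 3 (which divides the constant term 1293 but p^2 = 9 does not, since 1293 is squarefree), x^4 - 1293 is irreducible over Q. Hence [Q(α):Q] = 4.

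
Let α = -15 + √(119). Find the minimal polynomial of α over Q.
m_α(x) = x^2 + 30x + 106

From α + 15 = √(119), squaring gives (α + 15)^2 = 119, i.e. α^2 + 30α + 225 = 119, so α^2 + 30α + 106 = 0. The discriminant of x^2 + 30x + 106 is (30)^2 - 4·(106) = 900 - 424 = 476, and 4·(119) is not a perfect square in Q since 119 is squarefree and ≠ 1. Hence x^2 + 30x + 106 is irreducible over Q and is the minimal polynomial of α.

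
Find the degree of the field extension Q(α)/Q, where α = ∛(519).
[Q(α):Q] = 3

The minimal polynomial of α is x^3 - 519, irreducible over Q since 519 is not a perfect cube (so x^3 - 519 has no rational root). Hence [Q(α):Q] = deg(m_α) = 3.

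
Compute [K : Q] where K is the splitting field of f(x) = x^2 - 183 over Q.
[K : Q] = 2

f(x) = x^2 - 183 factors as (x - √183)(x + √183). The splitting field is K = Q(√183). Since 183 is squarefree and > 1, it is not a perfect square, so x^2 - 183 is irreducible over Q and [Q(√183) : Q] = 2. Hence [K : Q] = 2.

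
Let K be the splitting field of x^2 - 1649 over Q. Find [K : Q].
[K : Q] = 2

f(x) = x^2 - 1649 factors as (x - √1649)(x + √1649). The splitting field is K = Q(√1649). Since 1649 is squarefree and > 1, it is not a perfect square, so x^2 - 1649 is irreducible over Q and [Q(√1649) : Q] = 2. Hence [K : Q] = 2.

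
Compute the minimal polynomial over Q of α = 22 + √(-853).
m_α(x) = x^2 - 44x + 1337

From α - 22 = √(-853), squaring gives (α - 22)^2 = -853, i.e. α^2 - 44α + 484 = -853, so α^2 - 44α + 1337 = 0. The discriminant of x^2 - 44x + 1337 is (-44)^2 - 4·(1337) = 1936 - 5348 = -3412, and 4·(-853) is not a perfect square in Q since -853 is squarefree and ≠ 1. Hence x^2 - 44x + 1337 is irreducible over Q and is the minimal polynomial of α.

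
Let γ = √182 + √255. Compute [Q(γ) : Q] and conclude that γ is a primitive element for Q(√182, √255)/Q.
[Q(γ) : Q] = 4 (equivalently, Q(γ) = Q(√182, √255))

Obviously Q(γ) ⊆ Q(√182, √255), and [Q(√182, √255):Q] = 4 (since 182, 255 are distinct squarefree integers > 1 with 46410 not a perfect square). To show equality we compute the minimal polynomial of γ. From γ = √182 + √255: γ^2 = 182 + 2√(46410) + 255 = 437 + 2√(46410), so γ^2 - 437 = 2√(46410); squaring, (γ^2 - 437)^2 = 4·46410, i.e. γ^4 - 874γ^2 + 190969 - 185640 = 0, i.e. γ^4 - 874γ^2 + 5329 = 0. So γ is a root of x^4 - 874x^2 + 5329. This polynomial is irreducible over Q: it has no rational root (each ±√182 ± √255 is irrational), and any factorization into two quadratics over Q would force √(46410) ∈ Q (pairing opposite roots) or √182, √255 ∈ Q (other pairings), all impossible. Hence [Q(γ):Q] = 4 = [Q(√182, √255):Q], so Q(γ) = Q(√182, √255).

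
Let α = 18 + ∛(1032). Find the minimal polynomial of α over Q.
m_α(x) = x^3 - 54x^2 + 972x - 6864

Set β = α - 18 = ∛(1032), so β^3 = 1032. Then (α - 18)^3 - 1032 = 0, i.e. α is a root of g(x) = (x - 18)^3 - 1032 = x^3 - 54x^2 + 972x - 6864. Since g(x) = h(x - 18) where h(x) = x^3 - 1032, and h is irreducible over Q (because 1032 is not a perfect cube, so h has no rational root, and a monic cubic with no rational root is irreducible), g is also irreducible (irreducibility is preserved under the substitution x → x - 18). Hence m_α(x) = x^3 - 54x^2 + 972x - 6864.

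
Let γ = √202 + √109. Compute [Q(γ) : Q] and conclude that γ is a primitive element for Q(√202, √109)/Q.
[Q(γ) : Q] = 4 (equivalently, Q(γ) = Q(√202, √109))

Obviously Q(γ) ⊆ Q(√202, √109), and [Q(√202, √109):Q] = 4 (since 202, 109 are distinct squarefree integers > 1 with 22018 not a perfect square). To show equality we compute the minimal polynomial of γ. From γ = √202 + √109: γ^2 = 202 + 2√(22018) + 109 = 311 + 2√(22018), so γ^2 - 311 = 2√(22018); squaring, (γ^2 - 311)^2 = 4·22018, i.e. γ^4 - 622γ^2 + 96721 - 88072 = 0, i.e. γ^4 - 622γ^2 + 8649 = 0. So γ is a root of x^4 - 622x^2 + 8649. This polynomial is irreducible over Q: it has no rational root (each ±√202 ± √109 is irrational), and any factorization into two quadratics over Q would force √(22018) ∈ Q (pairing opposite roots) or √202, √109 ∈ Q (other pairings), all impossible. Hence [Q(γ):Q] = 4 = [Q(√202, √109):Q], so Q(γ) = Q(√202, √109).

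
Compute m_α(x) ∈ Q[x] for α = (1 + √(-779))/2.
m_α(x) = x^2 - x + 195

From 2α - 1 = √(-779), squaring gives (2α - 1)^2 = -779, i.e. 4α^2 - 4α + 1 = -779, so α^2 - α + (1 + 779)/4 = 0. Since -779 ≡ 1 (mod 4), (1 + 779)/4 = 195 ∈ Z. The polynomial x^2 - x + 195 has discriminant 1 - 4·(195) = -779, which is not a perfect square in Q (d = -779 is squarefree and ≠ 1), so x^2 - x + 195 is irreducible over Q. It is the minimal polynomial of α.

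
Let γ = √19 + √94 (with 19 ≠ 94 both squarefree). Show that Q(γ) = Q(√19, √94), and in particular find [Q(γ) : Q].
[Q(γ) : Q] = 4 (equivalently, Q(γ) = Q(√19, √94))

Obviously Q(γ) ⊆ Q(√19, √94), and [Q(√19, √94):Q] = 4 (since 19, 94 are distinct squarefree integers > 1 with 1786 not a perfect square). To show equality we compute the minimal polynomial of γ. From γ = √19 + √94: γ^2 = 19 + 2√(1786) + 94 = 113 + 2√(1786), so γ^2 - 113 = 2√(1786); squaring, (γ^2 - 113)^2 = 4·1786, i.e. γ^4 - 226γ^2 + 12769 - 7144 = 0, i.e. γ^4 - 226γ^2 + 5625 = 0. So γ is a root of x^4 - 226x^2 + 5625. This polynomial is irreducible over Q: it has no rational root (each ±√19 ± √94 is irrational), and any factorization into two quadratics over Q would force √(1786) ∈ Q (pairing opposite roots) or √19, √94 ∈ Q (other pairings), all impossible. Hence [Q(γ):Q] = 4 = [Q(√19, √94):Q], so Q(γ) = Q(√19, √94).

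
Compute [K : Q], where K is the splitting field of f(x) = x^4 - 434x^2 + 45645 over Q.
[K : Q] = 4

Solving the quadratic in x^2: x^2 = (434 ± √(434^2 - 4·45645))/2 = (434 ± √5776)/2 = (434 ± 76)/2, giving x^2 = 255 or x^2 = 179. So f(x) = (x^2 - 255)(x^2 - 179) and the roots of f are ±√255, ±√179. Hence the splitting field is K = Q(√255, √179). Since 255 and 179 are distinct squarefree integers > 1, their product 45645 is not a perfect square, so √179 ∉ Q(√255). By the tower law [K:Q] = [Q(√255,√179):Q(√255)] · [Q(√255):Q] = 2 · 2 = 4.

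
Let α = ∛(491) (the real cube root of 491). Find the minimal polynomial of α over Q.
m_α(x) = x^3 - 491

α satisfies α^3 = 491, so x^3 - 491 annihilates α. By the rational root test, a rational root p/q (in lowest terms) of x^3 - 491 would satisfy p^3 = 491 q^3, forcing q = 1 and p^3 = 491; but 491 is not a perfect cube, contradiction. A monic cubic over Q with no rational root is irreducible (any nontrivial factorization would include a linear factor). Hence x^3 - 491 is the minimal polynomial of α, and in particular [Q(α):Q] = 3.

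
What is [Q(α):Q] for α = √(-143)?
[Q(α):Q] = 2

[Q(α):Q] equals the degree of the minimal polynomial of α. Here α^2 = -143 and x^2 + 143 is irreducible (d = -143 is squarefree, ≠ 1, hence not a square), so deg(m_α) = 2. Thus [Q(α):Q] = 2.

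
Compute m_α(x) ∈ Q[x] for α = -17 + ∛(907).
m_α(x) = x^3 + 51x^2 + 867x + 4006

Set β = α + 17 = ∛(907), so β^3 = 907. Then (α + 17)^3 - 907 = 0, i.e. α is a root of g(x) = (x + 17)^3 - 907 = x^3 + 51x^2 + 867x + 4006. Since g(x) = h(x + 17) where h(x) = x^3 - 907, and h is irreducible over Q (because 907 is not a perfect cube, so h has no rational root, and a monic cubic with no rational root is irreducible), g is also irreducible (irreducibility is preserved under the substitution x → x + 17). Hence m_α(x) = x^3 + 51x^2 + 867x + 4006.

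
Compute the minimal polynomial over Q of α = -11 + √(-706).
m_α(x) = x^2 + 22x + 827

From α + 11 = √(-706), squaring gives (α + 11)^2 = -706, i.e. α^2 + 22α + 121 = -706, so α^2 + 22α + 827 = 0. The discriminant of x^2 + 22x + 827 is (22)^2 - 4·(827) = 484 - 3308 = -2824, and 4·(-706) is not a perfect square in Q since -706 is squarefree and ≠ 1. Hence x^2 + 22x + 827 is irreducible over Q and is the minimal polynomial of α.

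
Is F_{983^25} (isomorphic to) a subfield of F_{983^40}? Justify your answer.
No: F_{983^25} is not a subfield of F_{983^40}

F_{p^m} embeds in F_{p^n} iff m | n. Here 25 ∤ 40 (since 40 = 1·25 + 15 with remainder 15 ≠ 0), so F_{983^25} is not a subfield of F_{983^40}. Equivalently: if it were, the tower law would give 25 = [F_{983^25}:F_983] dividing [F_{983^40}:F_983] = 40, contradiction.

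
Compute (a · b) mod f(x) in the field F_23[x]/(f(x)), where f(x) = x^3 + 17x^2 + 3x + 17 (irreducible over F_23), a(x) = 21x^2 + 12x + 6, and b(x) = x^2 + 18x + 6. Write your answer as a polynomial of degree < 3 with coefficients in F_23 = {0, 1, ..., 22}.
a · b ≡ 4 (mod f(x))

Multiply in F_23[x]: a(x)·b(x) = (21x^2 + 12x + 6)·(x^2 + 18x + 6) = 21x^4 + 22x^3 + 3x^2 + 19x + 13. This has degree ≥ 3, so divide by f(x) over F_23: 21x^4 + 22x^3 + 3x^2 + 19x + 13 = (21x + 10)·(x^3 + 17x^2 + 3x + 17) + (4). Hence a·b ≡ 4 (mod f). (F_23[x]/(f) is a field with 23^3 = 12167 elements since f is irreducible of degree 3.)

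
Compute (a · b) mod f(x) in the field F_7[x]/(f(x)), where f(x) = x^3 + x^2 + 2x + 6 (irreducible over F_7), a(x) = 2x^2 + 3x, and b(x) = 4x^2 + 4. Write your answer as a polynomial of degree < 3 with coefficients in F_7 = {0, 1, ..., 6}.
a · b ≡ 2x^2 + 5x + 4 (mod f(x))

Multiply in F_7[x]: a(x)·b(x) = (2x^2 + 3x)·(4x^2 + 4) = x^4 + 5x^3 + x^2 + 5x. This has degree ≥ 3, so divide by f(x) over F_7: x^4 + 5x^3 + x^2 + 5x = (x + 4)·(x^3 + x^2 + 2x + 6) + (2x^2 + 5x + 4). Hence a·b ≡ 2x^2 + 5x + 4 (mod f). (F_7[x]/(f) is a field with 7^3 = 343 elements since f is irreducible of degree 3.)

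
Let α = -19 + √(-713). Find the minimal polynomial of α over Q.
m_α(x) = x^2 + 38x + 1074

From α + 19 = √(-713), squaring gives (α + 19)^2 = -713, i.e. α^2 + 38α + 361 = -713, so α^2 + 38α + 1074 = 0. The discriminant of x^2 + 38x + 1074 is (38)^2 - 4·(1074) = 1444 - 4296 = -2852, and 4·(-713) is not a perfect square in Q since -713 is squarefree and ≠ 1. Hence x^2 + 38x + 1074 is irreducible over Q and is the minimal polynomial of α.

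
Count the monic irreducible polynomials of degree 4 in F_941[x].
There are 196018928970 monic irreducible polynomials of degree 4 over F_941

Each element of F_{941^4} that lies in no proper subfield is a root of exactly one monic irreducible of degree 4 over F_941, and each such polynomial has 4 distinct roots in F_{941^4}. By Möbius inversion the count is N_941(4) = (1/4) Σ_{d|4} μ(4/d) · 941^d = (1/4)(μ(4)·941^1 + μ(2)·941^2 + μ(1)·941^4) = 784075715880/4 = 196018928970.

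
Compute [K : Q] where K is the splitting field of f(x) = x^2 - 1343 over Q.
[K : Q] = 2

f(x) = x^2 - 1343 factors as (x - √1343)(x + √1343). The splitting field is K = Q(√1343). Since 1343 is squarefree and > 1, it is not a perfect square, so x^2 - 1343 is irreducible over Q and [Q(√1343) : Q] = 2. Hence [K : Q] = 2.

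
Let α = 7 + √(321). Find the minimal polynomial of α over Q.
m_α(x) = x^2 - 14x - 272

From α - 7 = √(321), squaring gives (α - 7)^2 = 321, i.e. α^2 - 14α + 49 = 321, so α^2 - 14α - 272 = 0. The discriminant of x^2 - 14x - 272 is (-14)^2 - 4·(-272) = 196 + 1088 = 1284, and 4·(321) is not a perfect square in Q since 321 is squarefree and ≠ 1. Hence x^2 - 14x - 272 is irreducible over Q and is the minimal polynomial of α.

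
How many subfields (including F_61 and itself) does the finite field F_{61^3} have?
F_{61^3} has 2 subfields

The subfields of F_{p^n} are exactly the fields F_{p^d} for d | n (each is the fixed field of the unique index-d subgroup of Gal(F_{p^n}/F_p) ≅ Z/nZ). The divisors of n = 3 are {1, 3}, giving 2 subfields: F_{61^1}, F_{61^3}.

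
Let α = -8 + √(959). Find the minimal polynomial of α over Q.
m_α(x) = x^2 + 16x - 895

From α + 8 = √(959), squaring gives (α + 8)^2 = 959, i.e. α^2 + 16α + 64 = 959, so α^2 + 16α - 895 = 0. The discriminant of x^2 + 16x - 895 is (16)^2 - 4·(-895) = 256 + 3580 = 3836, and 4·(959) is not a perfect square in Q since 959 is squarefree and ≠ 1. Hence x^2 + 16x - 895 is irreducible over Q and is the minimal polynomial of α.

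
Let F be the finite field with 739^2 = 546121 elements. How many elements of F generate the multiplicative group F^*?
There are φ(546120) = 138240 primitive elements

F_q^* is cyclic of order q - 1 = 546120. A cyclic group of order m has exactly φ(m) generators. Here m = 546120 = 2^3 · 3^2 · 5 · 37 · 41, so the number of primitive elements is φ(546120) = 138240.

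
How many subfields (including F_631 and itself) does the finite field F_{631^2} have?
F_{631^2} has 2 subfields

The subfields of F_{p^n} are exactly the fields F_{p^d} for d | n (each is the fixed field of the unique index-d subgroup of Gal(F_{p^n}/F_p) ≅ Z/nZ). The divisors of n = 2 are {1, 2}, giving 2 subfields: F_{631^1}, F_{631^2}.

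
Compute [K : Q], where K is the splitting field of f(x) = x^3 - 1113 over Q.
[K : Q] = 6

The roots of x^3 - 1113 are ∛1113, ω∛1113, ω^2∛1113 where ω = e^(2πi/3) is a primitive cube root of unity, so K = Q(∛1113, ω). Now [Q(∛1113):Q] = 3 (since 1113 is not a perfect cube, x^3 - 1113 is irreducible) and [Q(ω):Q] = 2. Both 2 and 3 divide [K:Q], and [K:Q] ≤ 3·2 = 6, so [K:Q] = 6. (Equivalently: Q(∛1113) ⊂ R but ω ∉ R, so [K : Q(∛1113)] = 2.)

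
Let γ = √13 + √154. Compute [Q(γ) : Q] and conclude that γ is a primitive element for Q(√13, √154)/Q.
[Q(γ) : Q] = 4 (equivalently, Q(γ) = Q(√13, √154))

Obviously Q(γ) ⊆ Q(√13, √154), and [Q(√13, √154):Q] = 4 (since 13, 154 are distinct squarefree integers > 1 with 2002 not a perfect square). To show equality we compute the minimal polynomial of γ. From γ = √13 + √154: γ^2 = 13 + 2√(2002) + 154 = 167 + 2√(2002), so γ^2 - 167 = 2√(2002); squaring, (γ^2 - 167)^2 = 4·2002, i.e. γ^4 - 334γ^2 + 27889 - 8008 = 0, i.e. γ^4 - 334γ^2 + 19881 = 0. So γ is a root of x^4 - 334x^2 + 19881. This polynomial is irreducible over Q: it has no rational root (each ±√13 ± √154 is irrational), and any factorization into two quadratics over Q would force √(2002) ∈ Q (pairing opposite roots) or √13, √154 ∈ Q (other pairings), all impossible. Hence [Q(γ):Q] = 4 = [Q(√13, √154):Q], so Q(γ) = Q(√13, √154).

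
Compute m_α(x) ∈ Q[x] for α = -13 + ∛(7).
m_α(x) = x^3 + 39x^2 + 507x + 2190

Set β = α + 13 = ∛(7), so β^3 = 7. Then (α + 13)^3 - 7 = 0, i.e. α is a root of g(x) = (x + 13)^3 - 7 = x^3 + 39x^2 + 507x + 2190. Since g(x) = h(x + 13) where h(x) = x^3 - 7, and h is irreducible over Q (because 7 is not a perfect cube, so h has no rational root, and a monic cubic with no rational root is irreducible), g is also irreducible (irreducibility is preserved under the substitution x → x + 13). Hence m_α(x) = x^3 + 39x^2 + 507x + 2190.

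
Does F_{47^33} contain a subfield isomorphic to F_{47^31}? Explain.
No: F_{47^31} is not a subfield of F_{47^33}

F_{p^m} embeds in F_{p^n} iff m | n. Here 31 ∤ 33 (since 33 = 1·31 + 2 with remainder 2 ≠ 0), so F_{47^31} is not a subfield of F_{47^33}. Equivalently: if it were, the tower law would give 31 = [F_{47^31}:F_47] dividing [F_{47^33}:F_47] = 33, contradiction.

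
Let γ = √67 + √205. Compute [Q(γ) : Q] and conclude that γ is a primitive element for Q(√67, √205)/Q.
[Q(γ) : Q] = 4 (equivalently, Q(γ) = Q(√67, √205))

Obviously Q(γ) ⊆ Q(√67, √205), and [Q(√67, √205):Q] = 4 (since 67, 205 are distinct squarefree integers > 1 with 13735 not a perfect square). To show equality we compute the minimal polynomial of γ. From γ = √67 + √205: γ^2 = 67 + 2√(13735) + 205 = 272 + 2√(13735), so γ^2 - 272 = 2√(13735); squaring, (γ^2 - 272)^2 = 4·13735, i.e. γ^4 - 544γ^2 + 73984 - 54940 = 0, i.e. γ^4 - 544γ^2 + 19044 = 0. So γ is a root of x^4 - 544x^2 + 19044. This polynomial is irreducible over Q: it has no rational root (each ±√67 ± √205 is irrational), and any factorization into two quadratics over Q would force √(13735) ∈ Q (pairing opposite roots) or √67, √205 ∈ Q (other pairings), all impossible. Hence [Q(γ):Q] = 4 = [Q(√67, √205):Q], so Q(γ) = Q(√67, √205).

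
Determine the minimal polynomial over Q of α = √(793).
m_α(x) = x^2 - 793

α satisfies α^2 - 793 = 0, so x^2 - 793 annihilates α. Since d = 793 is squarefree and ≠ 1, it is not a perfect square in Q, so x^2 - 793 has no rational root and is therefore irreducible over Q (a degree-2 polynomial over a field is irreducible iff it has no root). Hence m_α(x) = x^2 - 793.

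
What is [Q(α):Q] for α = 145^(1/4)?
[Q(α):Q] = 4

α is a root of x^4 - 145. By Eisenstein's criterion at the prime p = 5 (which divides the constant term 145 but p^2 = 25 does not, since 145 is squarefree), x^4 - 145 is irreducible over Q. Hence [Q(α):Q] = 4.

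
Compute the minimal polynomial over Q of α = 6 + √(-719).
m_α(x) = x^2 - 12x + 755

From α - 6 = √(-719), squaring gives (α - 6)^2 = -719, i.e. α^2 - 12α + 36 = -719, so α^2 - 12α + 755 = 0. The discriminant of x^2 - 12x + 755 is (-12)^2 - 4·(755) = 144 - 3020 = -2876, and 4·(-719) is not a perfect square in Q since -719 is squarefree and ≠ 1. Hence x^2 - 12x + 755 is irreducible over Q and is the minimal polynomial of α.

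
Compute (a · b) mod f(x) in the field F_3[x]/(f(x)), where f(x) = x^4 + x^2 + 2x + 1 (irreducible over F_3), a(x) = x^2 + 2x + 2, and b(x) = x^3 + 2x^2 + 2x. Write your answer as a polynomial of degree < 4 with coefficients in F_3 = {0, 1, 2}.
a · b ≡ x^3 + 2x^2 + x + 2 (mod f(x))

Multiply in F_3[x]: a(x)·b(x) = (x^2 + 2x + 2)·(x^3 + 2x^2 + 2x) = x^5 + x^4 + 2x^3 + 2x^2 + x. This has degree ≥ 4, so divide by f(x) over F_3: x^5 + x^4 + 2x^3 + 2x^2 + x = (x + 1)·(x^4 + x^2 + 2x + 1) + (x^3 + 2x^2 + x + 2). Hence a·b ≡ x^3 + 2x^2 + x + 2 (mod f). (F_3[x]/(f) is a field with 3^4 = 81 elements since f is irreducible of degree 4.)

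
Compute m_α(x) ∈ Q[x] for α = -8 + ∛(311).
m_α(x) = x^3 + 24x^2 + 192x + 201

Set β = α + 8 = ∛(311), so β^3 = 311. Then (α + 8)^3 - 311 = 0, i.e. α is a root of g(x) = (x + 8)^3 - 311 = x^3 + 24x^2 + 192x + 201. Since g(x) = h(x + 8) where h(x) = x^3 - 311, and h is irreducible over Q (because 311 is not a perfect cube, so h has no rational root, and a monic cubic with no rational root is irreducible), g is also irreducible (irreducibility is preserved under the substitution x → x + 8). Hence m_α(x) = x^3 + 24x^2 + 192x + 201.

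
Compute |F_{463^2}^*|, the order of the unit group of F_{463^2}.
|F_{463^2}^*| = 214368

F_{463^2} has 463^2 = 214369 elements; its multiplicative group consists of all nonzero elements, so |F_{463^2}^*| = 214369 - 1 = 214368. (It is cyclic since any finite subgroup of the multiplicative group of a field is cyclic.)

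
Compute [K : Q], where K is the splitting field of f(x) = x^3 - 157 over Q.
[K : Q] = 6

The roots of x^3 - 157 are ∛157, ω∛157, ω^2∛157 where ω = e^(2πi/3) is a primitive cube root of unity, so K = Q(∛157, ω). Now [Q(∛157):Q] = 3 (since 157 is not a perfect cube, x^3 - 157 is irreducible) and [Q(ω):Q] = 2. Both 2 and 3 divide [K:Q], and [K:Q] ≤ 3·2 = 6, so [K:Q] = 6. (Equivalently: Q(∛157) ⊂ R but ω ∉ R, so [K : Q(∛157)] = 2.)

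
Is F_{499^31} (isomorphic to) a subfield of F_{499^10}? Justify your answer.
No: F_{499^31} is not a subfield of F_{499^10}

F_{p^m} embeds in F_{p^n} iff m | n. Here 31 ∤ 10 (since 10 = 0·31 + 10 with remainder 10 ≠ 0), so F_{499^31} is not a subfield of F_{499^10}. Equivalently: if it were, the tower law would give 31 = [F_{499^31}:F_499] dividing [F_{499^10}:F_499] = 10, contradiction.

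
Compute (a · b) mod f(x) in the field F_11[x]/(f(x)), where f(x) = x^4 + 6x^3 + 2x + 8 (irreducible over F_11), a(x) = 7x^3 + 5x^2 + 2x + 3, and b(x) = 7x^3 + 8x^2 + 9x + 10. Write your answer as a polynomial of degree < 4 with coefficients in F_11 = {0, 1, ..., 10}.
a · b ≡ 8x^3 + 7x^2 + 2x + 9 (mod f(x))

Multiply in F_11[x]: a(x)·b(x) = (7x^3 + 5x^2 + 2x + 3)·(7x^3 + 8x^2 + 9x + 10) = 5x^6 + 3x^5 + 7x^4 + 9x^3 + 4x^2 + 3x + 8. This has degree ≥ 4, so divide by f(x) over F_11: 5x^6 + 3x^5 + 7x^4 + 9x^3 + 4x^2 + 3x + 8 = (5x^2 + 6x + 4)·(x^4 + 6x^3 + 2x + 8) + (8x^3 + 7x^2 + 2x + 9). Hence a·b ≡ 8x^3 + 7x^2 + 2x + 9 (mod f). (F_11[x]/(f) is a field with 11^4 = 14641 elements since f is irreducible of degree 4.)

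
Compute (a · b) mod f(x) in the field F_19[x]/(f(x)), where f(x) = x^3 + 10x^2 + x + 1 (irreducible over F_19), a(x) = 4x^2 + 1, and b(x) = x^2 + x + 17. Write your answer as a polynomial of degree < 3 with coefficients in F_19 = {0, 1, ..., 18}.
a · b ≡ 7x^2 + 14x + 15 (mod f(x))

Multiply in F_19[x]: a(x)·b(x) = (4x^2 + 1)·(x^2 + x + 17) = 4x^4 + 4x^3 + 12x^2 + x + 17. This has degree ≥ 3, so divide by f(x) over F_19: 4x^4 + 4x^3 + 12x^2 + x + 17 = (4x + 2)·(x^3 + 10x^2 + x + 1) + (7x^2 + 14x + 15). Hence a·b ≡ 7x^2 + 14x + 15 (mod f). (F_19[x]/(f) is a field with 19^3 = 6859 elements since f is irreducible of degree 3.)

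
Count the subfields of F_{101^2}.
F_{101^2} has 2 subfields

The subfields of F_{p^n} are exactly the fields F_{p^d} for d | n (each is the fixed field of the unique index-d subgroup of Gal(F_{p^n}/F_p) ≅ Z/nZ). The divisors of n = 2 are {1, 2}, giving 2 subfields: F_{101^1}, F_{101^2}.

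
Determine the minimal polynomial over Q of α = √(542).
m_α(x) = x^2 - 542

α satisfies α^2 - 542 = 0, so x^2 - 542 annihilates α. Since d = 542 is squarefree and ≠ 1, it is not a perfect square in Q, so x^2 - 542 has no rational root and is therefore irreducible over Q (a degree-2 polynomial over a field is irreducible iff it has no root). Hence m_α(x) = x^2 - 542.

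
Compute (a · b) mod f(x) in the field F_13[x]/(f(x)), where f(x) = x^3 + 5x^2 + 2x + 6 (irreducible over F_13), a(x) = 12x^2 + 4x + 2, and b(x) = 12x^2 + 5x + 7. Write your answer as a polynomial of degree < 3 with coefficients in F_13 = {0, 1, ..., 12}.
a · b ≡ x^2 + 8x + 7 (mod f(x))

Multiply in F_13[x]: a(x)·b(x) = (12x^2 + 4x + 2)·(12x^2 + 5x + 7) = x^4 + 4x^3 + 11x^2 + 12x + 1. This has degree ≥ 3, so divide by f(x) over F_13: x^4 + 4x^3 + 11x^2 + 12x + 1 = (x + 12)·(x^3 + 5x^2 + 2x + 6) + (x^2 + 8x + 7). Hence a·b ≡ x^2 + 8x + 7 (mod f). (F_13[x]/(f) is a field with 13^3 = 2197 elements since f is irreducible of degree 3.)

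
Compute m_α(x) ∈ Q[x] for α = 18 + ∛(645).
m_α(x) = x^3 - 54x^2 + 972x - 6477

Set β = α - 18 = ∛(645), so β^3 = 645. Then (α - 18)^3 - 645 = 0, i.e. α is a root of g(x) = (x - 18)^3 - 645 = x^3 - 54x^2 + 972x - 6477. Since g(x) = h(x - 18) where h(x) = x^3 - 645, and h is irreducible over Q (because 645 is not a perfect cube, so h has no rational root, and a monic cubic with no rational root is irreducible), g is also irreducible (irreducibility is preserved under the substitution x → x - 18). Hence m_α(x) = x^3 - 54x^2 + 972x - 6477.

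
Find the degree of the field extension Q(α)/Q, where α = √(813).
[Q(α):Q] = 2

[Q(α):Q] equals the degree of the minimal polynomial of α. Here α^2 = 813 and x^2 - 813 is irreducible (d = 813 is squarefree, ≠ 1, hence not a square), so deg(m_α) = 2. Thus [Q(α):Q] = 2.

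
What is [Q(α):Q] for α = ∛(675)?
[Q(α):Q] = 3

The minimal polynomial of α is x^3 - 675, irreducible over Q since 675 is not a perfect cube (so x^3 - 675 has no rational root). Hence [Q(α):Q] = deg(m_α) = 3.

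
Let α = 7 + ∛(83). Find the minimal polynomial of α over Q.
m_α(x) = x^3 - 21x^2 + 147x - 426

Set β = α - 7 = ∛(83), so β^3 = 83. Then (α - 7)^3 - 83 = 0, i.e. α is a root of g(x) = (x - 7)^3 - 83 = x^3 - 21x^2 + 147x - 426. Since g(x) = h(x - 7) where h(x) = x^3 - 83, and h is irreducible over Q (because 83 is not a perfect cube, so h has no rational root, and a monic cubic with no rational root is irreducible), g is also irreducible (irreducibility is preserved under the substitution x → x - 7). Hence m_α(x) = x^3 - 21x^2 + 147x - 426.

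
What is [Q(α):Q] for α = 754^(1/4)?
[Q(α):Q] = 4

α is a root of x^4 - 754. By Eisenstein's criterion at the prime p = 2 (which divides the constant term 754 but p^2 = 4 does not, since 754 is squarefree), x^4 - 754 is irreducible over Q. Hence [Q(α):Q] = 4.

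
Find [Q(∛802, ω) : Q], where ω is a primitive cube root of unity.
[Q(∛802, ω) : Q] = 6

[Q(∛802):Q] = 3 (min poly x^3 - 802, irreducible since 802 is not a perfect cube). [Q(ω):Q] = 2 (min poly x^2 + x + 1). Since Q(∛802) ⊂ R and ω ∉ R, we have ω ∉ Q(∛802), so x^2 + x + 1 remains irreducible over Q(∛802) and [Q(∛802, ω) : Q(∛802)] = 2. By the tower law, [Q(∛802, ω) : Q] = 3 · 2 = 6. (In fact Q(∛802, ω) is the splitting field of x^3 - 802 over Q.)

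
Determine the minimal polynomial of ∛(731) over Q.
m_α(x) = x^3 - 731

α satisfies α^3 = 731, so x^3 - 731 annihilates α. By the rational root test, a rational root p/q (in lowest terms) of x^3 - 731 would satisfy p^3 = 731 q^3, forcing q = 1 and p^3 = 731; but 731 is not a perfect cube, contradiction. A monic cubic over Q with no rational root is irreducible (any nontrivial factorization would include a linear factor). Hence x^3 - 731 is the minimal polynomial of α, and in particular [Q(α):Q] = 3.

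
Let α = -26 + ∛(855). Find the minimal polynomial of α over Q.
m_α(x) = x^3 + 78x^2 + 2028x + 16721

Set β = α + 26 = ∛(855), so β^3 = 855. Then (α + 26)^3 - 855 = 0, i.e. α is a root of g(x) = (x + 26)^3 - 855 = x^3 + 78x^2 + 2028x + 16721. Since g(x) = h(x + 26) where h(x) = x^3 - 855, and h is irreducible over Q (because 855 is not a perfect cube, so h has no rational root, and a monic cubic with no rational root is irreducible), g is also irreducible (irreducibility is preserved under the substitution x → x + 26). Hence m_α(x) = x^3 + 78x^2 + 2028x + 16721.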